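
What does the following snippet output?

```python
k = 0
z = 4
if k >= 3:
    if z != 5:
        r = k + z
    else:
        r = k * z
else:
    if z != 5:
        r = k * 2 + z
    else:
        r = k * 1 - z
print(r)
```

k=0, z=4
k >= 3 is False; z != 5 is True
→ r = k * 2 + z = 4

4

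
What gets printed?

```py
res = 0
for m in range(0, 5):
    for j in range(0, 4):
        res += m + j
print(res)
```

m=0,j=0: res = 0+0 = 0
m=0,j=1: res = 0+1 = 1
m=0,j=2: res = 1+2 = 3
m=0,j=3: res = 3+3 = 6
m=1,j=0: res = 6+1 = 7
m=1,j=1: res = 7+2 = 9
m=1,j=2: res = 9+3 = 12
m=1,j=3: res = 12+4 = 16
m=2,j=0: res = 16+2 = 18
m=2,j=1: res = 18+3 = 21
m=2,j=2: res = 21+4 = 25
m=2,j=3: res = 25+5 = 30
m=3,j=0: res = 30+3 = 33
m=3,j=1: res = 33+4 = 37
m=3,j=2: res = 37+5 = 42
m=3,j=3: res = 42+6 = 48
m=4,j=0: res = 48+4 = 52
m=4,j=1: res = 52+5 = 57
m=4,j=2: res = 57+6 = 63
m=4,j=3: res = 63+7 = 70

70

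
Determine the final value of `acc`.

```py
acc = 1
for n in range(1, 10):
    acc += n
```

46

n=1: acc = 1+1 = 2
n=2: acc = 2+2 = 4
n=3: acc = 4+3 = 7
n=4: acc = 7+4 = 11
n=5: acc = 11+5 = 16
n=6: acc = 16+6 = 22
n=7: acc = 22+7 = 29
n=8: acc = 29+8 = 37
n=9: acc = 37+9 = 46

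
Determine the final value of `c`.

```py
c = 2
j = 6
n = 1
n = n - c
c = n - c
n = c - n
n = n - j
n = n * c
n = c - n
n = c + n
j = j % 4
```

n = 1-2 = -1
c = (-1)-2 = -3
n = (-3)-(-1) = -2
n = (-2)-6 = -8
n = (-8)*(-3) = 24
n = (-3)-24 = -27
n = (-3)+(-27) = -30
j = 6%4 = 2

-3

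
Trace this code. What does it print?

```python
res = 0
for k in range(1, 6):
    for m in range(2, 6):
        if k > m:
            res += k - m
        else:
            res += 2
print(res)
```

38

k=1,m=2: not 1>2, res = 0+2 = 2
k=1,m=3: not 1>3, res = 2+2 = 4
k=1,m=4: not 1>4, res = 4+2 = 6
k=1,m=5: not 1>5, res = 6+2 = 8
k=2,m=2: not 2>2, res = 8+2 = 10
k=2,m=3: not 2>3, res = 10+2 = 12
k=2,m=4: not 2>4, res = 12+2 = 14
k=2,m=5: not 2>5, res = 14+2 = 16
k=3,m=2: 3>2, res = 16+1 = 17
k=3,m=3: not 3>3, res = 17+2 = 19
k=3,m=4: not 3>4, res = 19+2 = 21
k=3,m=5: not 3>5, res = 21+2 = 23
k=4,m=2: 4>2, res = 23+2 = 25
k=4,m=3: 4>3, res = 25+1 = 26
k=4,m=4: not 4>4, res = 26+2 = 28
k=4,m=5: not 4>5, res = 28+2 = 30
k=5,m=2: 5>2, res = 30+3 = 33
k=5,m=3: 5>3, res = 33+2 = 35
k=5,m=4: 5>4, res = 35+1 = 36
k=5,m=5: not 5>5, res = 36+2 = 38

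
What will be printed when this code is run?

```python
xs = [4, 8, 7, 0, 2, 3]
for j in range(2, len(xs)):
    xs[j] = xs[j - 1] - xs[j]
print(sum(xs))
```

j=2: xs[2] = 8-7 = 1 → [4, 8, 1, 0, 2, 3]
j=3: xs[3] = 1-0 = 1 → [4, 8, 1, 1, 2, 3]
j=4: xs[4] = 1-2 = -1 → [4, 8, 1, 1, -1, 3]
j=5: xs[5] = (-1)-3 = -4 → [4, 8, 1, 1, -1, -4]
sum = 9

9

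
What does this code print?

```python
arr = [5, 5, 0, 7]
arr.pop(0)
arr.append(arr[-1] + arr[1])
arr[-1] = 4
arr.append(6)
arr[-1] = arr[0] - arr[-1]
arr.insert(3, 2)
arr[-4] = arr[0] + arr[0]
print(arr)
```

[5, 0, 10, 2, 4, -1]

pop(0) removes 5 → [5, 0, 7]
append arr[-1]+arr[1] = 7+0 = 7 → [5, 0, 7, 7]
arr[-1] = 4 → [5, 0, 7, 4]
append 6 → [5, 0, 7, 4, 6]
arr[-1] = arr[0]-arr[-1] = 5-6 = -1 → [5, 0, 7, 4, -1]
insert 2 at 3 → [5, 0, 7, 2, 4, -1]
arr[-4] = arr[0]+arr[0] = 5+5 = 10 → [5, 0, 10, 2, 4, -1]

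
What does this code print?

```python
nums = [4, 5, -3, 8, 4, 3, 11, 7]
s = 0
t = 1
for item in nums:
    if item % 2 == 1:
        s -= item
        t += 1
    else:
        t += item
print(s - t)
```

-45

item=4: not odd; t=5
item=5: odd, s = 0-5 = -5; t=6
item=-3: odd, s = (-5)-(-3) = -2; t=7
item=8: not odd; t=15
item=4: not odd; t=19
item=3: odd, s = (-2)-3 = -5; t=20
item=11: odd, s = (-5)-11 = -16; t=21
item=7: odd, s = (-16)-7 = -23; t=22
s-t = (-23)-22 = -45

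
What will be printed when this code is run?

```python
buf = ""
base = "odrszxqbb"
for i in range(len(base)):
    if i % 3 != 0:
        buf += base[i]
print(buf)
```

drzxbb

i=0: skip
i=1: add 'd' → 'd'
i=2: add 'r' → 'dr'
i=3: skip
i=4: add 'z' → 'drz'
i=5: add 'x' → 'drzx'
i=6: skip
i=7: add 'b' → 'drzxb'
i=8: add 'b' → 'drzxbb'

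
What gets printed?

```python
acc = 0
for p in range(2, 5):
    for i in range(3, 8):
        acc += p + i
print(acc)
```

120

p=2,i=3: acc = 0+5 = 5
p=2,i=4: acc = 5+6 = 11
p=2,i=5: acc = 11+7 = 18
p=2,i=6: acc = 18+8 = 26
p=2,i=7: acc = 26+9 = 35
p=3,i=3: acc = 35+6 = 41
p=3,i=4: acc = 41+7 = 48
p=3,i=5: acc = 48+8 = 56
p=3,i=6: acc = 56+9 = 65
p=3,i=7: acc = 65+10 = 75
p=4,i=3: acc = 75+7 = 82
p=4,i=4: acc = 82+8 = 90
p=4,i=5: acc = 90+9 = 99
p=4,i=6: acc = 99+10 = 109
p=4,i=7: acc = 109+11 = 120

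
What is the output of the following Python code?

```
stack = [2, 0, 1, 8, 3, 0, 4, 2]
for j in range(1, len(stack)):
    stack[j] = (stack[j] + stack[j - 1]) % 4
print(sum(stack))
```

16

j=1: stack[1] = (0+2)%4 = 2 → [2, 2, 1, 8, 3, 0, 4, 2]
j=2: stack[2] = (1+2)%4 = 3 → [2, 2, 3, 8, 3, 0, 4, 2]
j=3: stack[3] = (8+3)%4 = 3 → [2, 2, 3, 3, 3, 0, 4, 2]
j=4: stack[4] = (3+3)%4 = 2 → [2, 2, 3, 3, 2, 0, 4, 2]
j=5: stack[5] = (0+2)%4 = 2 → [2, 2, 3, 3, 2, 2, 4, 2]
j=6: stack[6] = (4+2)%4 = 2 → [2, 2, 3, 3, 2, 2, 2, 2]
j=7: stack[7] = (2+2)%4 = 0 → [2, 2, 3, 3, 2, 2, 2, 0]
sum = 16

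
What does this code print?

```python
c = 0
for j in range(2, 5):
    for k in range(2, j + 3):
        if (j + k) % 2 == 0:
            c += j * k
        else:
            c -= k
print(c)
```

67

j=2,k=2: even sum, c = 0+4 = 4
j=2,k=3: odd sum, c = 4-3 = 1
j=2,k=4: even sum, c = 1+8 = 9
j=3,k=2: odd sum, c = 9-2 = 7
j=3,k=3: even sum, c = 7+9 = 16
j=3,k=4: odd sum, c = 16-4 = 12
j=3,k=5: even sum, c = 12+15 = 27
j=4,k=2: even sum, c = 27+8 = 35
j=4,k=3: odd sum, c = 35-3 = 32
j=4,k=4: even sum, c = 32+16 = 48
j=4,k=5: odd sum, c = 48-5 = 43
j=4,k=6: even sum, c = 43+24 = 67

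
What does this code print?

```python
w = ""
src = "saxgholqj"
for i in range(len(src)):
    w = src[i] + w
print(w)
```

i=0: prepend 's' → 's'
i=1: prepend 'a' → 'as'
i=2: prepend 'x' → 'xas'
i=3: prepend 'g' → 'gxas'
i=4: prepend 'h' → 'hgxas'
i=5: prepend 'o' → 'ohgxas'
i=6: prepend 'l' → 'lohgxas'
i=7: prepend 'q' → 'qlohgxas'
i=8: prepend 'j' → 'jqlohgxas'

jqlohgxas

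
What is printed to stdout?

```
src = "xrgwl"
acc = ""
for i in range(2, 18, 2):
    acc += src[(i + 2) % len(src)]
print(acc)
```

i=2: add src[4]='l' → 'l'
i=4: add src[1]='r' → 'lr'
i=6: add src[3]='w' → 'lrw'
i=8: add src[0]='x' → 'lrwx'
i=10: add src[2]='g' → 'lrwxg'
i=12: add src[4]='l' → 'lrwxgl'
i=14: add src[1]='r' → 'lrwxglr'
i=16: add src[3]='w' → 'lrwxglrw'

lrwxglrw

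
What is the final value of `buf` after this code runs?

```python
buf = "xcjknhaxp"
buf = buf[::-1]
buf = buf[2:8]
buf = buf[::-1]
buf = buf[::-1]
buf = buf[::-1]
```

reverse → 'pxahnkjcx'
slice [2:8] → 'ahnkjc'
reverse → 'cjknha'
reverse → 'ahnkjc'
reverse → 'cjknha'

'cjknha'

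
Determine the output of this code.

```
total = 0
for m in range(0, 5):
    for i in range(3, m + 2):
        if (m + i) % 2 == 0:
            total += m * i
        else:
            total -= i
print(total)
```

m=2,i=3: odd sum, total = 0-3 = -3
m=3,i=3: even sum, total = (-3)+9 = 6
m=3,i=4: odd sum, total = 6-4 = 2
m=4,i=3: odd sum, total = 2-3 = -1
m=4,i=4: even sum, total = (-1)+16 = 15
m=4,i=5: odd sum, total = 15-5 = 10

10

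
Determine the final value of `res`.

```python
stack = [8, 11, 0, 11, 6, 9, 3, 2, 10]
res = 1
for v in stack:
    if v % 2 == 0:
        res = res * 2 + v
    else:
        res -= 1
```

166

v=8: even, res = 1*2+8 = 10
v=11: not even, res = 10-1 = 9
v=0: even, res = 9*2+0 = 18
v=11: not even, res = 18-1 = 17
v=6: even, res = 17*2+6 = 40
v=9: not even, res = 40-1 = 39
v=3: not even, res = 39-1 = 38
v=2: even, res = 38*2+2 = 78
v=10: even, res = 78*2+10 = 166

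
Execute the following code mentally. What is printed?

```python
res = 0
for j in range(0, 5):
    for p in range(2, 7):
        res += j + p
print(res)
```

j=0,p=2: res = 0+2 = 2
j=0,p=3: res = 2+3 = 5
j=0,p=4: res = 5+4 = 9
j=0,p=5: res = 9+5 = 14
j=0,p=6: res = 14+6 = 20
j=1,p=2: res = 20+3 = 23
j=1,p=3: res = 23+4 = 27
j=1,p=4: res = 27+5 = 32
j=1,p=5: res = 32+6 = 38
j=1,p=6: res = 38+7 = 45
j=2,p=2: res = 45+4 = 49
j=2,p=3: res = 49+5 = 54
j=2,p=4: res = 54+6 = 60
j=2,p=5: res = 60+7 = 67
j=2,p=6: res = 67+8 = 75
j=3,p=2: res = 75+5 = 80
j=3,p=3: res = 80+6 = 86
j=3,p=4: res = 86+7 = 93
j=3,p=5: res = 93+8 = 101
j=3,p=6: res = 101+9 = 110
j=4,p=2: res = 110+6 = 116
j=4,p=3: res = 116+7 = 123
j=4,p=4: res = 123+8 = 131
j=4,p=5: res = 131+9 = 140
j=4,p=6: res = 140+10 = 150

150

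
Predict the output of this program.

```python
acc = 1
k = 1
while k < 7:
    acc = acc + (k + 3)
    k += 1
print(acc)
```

40

k=1: acc = 1+4 = 5
k=2: acc = 5+5 = 10
k=3: acc = 10+6 = 16
k=4: acc = 16+7 = 23
k=5: acc = 23+8 = 31
k=6: acc = 31+9 = 40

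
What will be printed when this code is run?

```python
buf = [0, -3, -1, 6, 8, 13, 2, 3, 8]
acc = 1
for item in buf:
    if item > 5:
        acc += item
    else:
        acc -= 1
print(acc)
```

item=0: not >5, acc = 1-1 = 0
item=-3: not >5, acc = 0-1 = -1
item=-1: not >5, acc = (-1)-1 = -2
item=6: >5, acc = (-2)+6 = 4
item=8: >5, acc = 4+8 = 12
item=13: >5, acc = 12+13 = 25
item=2: not >5, acc = 25-1 = 24
item=3: not >5, acc = 24-1 = 23
item=8: >5, acc = 23+8 = 31

31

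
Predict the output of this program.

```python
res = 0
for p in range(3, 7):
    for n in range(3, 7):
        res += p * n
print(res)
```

p=3,n=3: res = 0+9 = 9
p=3,n=4: res = 9+12 = 21
p=3,n=5: res = 21+15 = 36
p=3,n=6: res = 36+18 = 54
p=4,n=3: res = 54+12 = 66
p=4,n=4: res = 66+16 = 82
p=4,n=5: res = 82+20 = 102
p=4,n=6: res = 102+24 = 126
p=5,n=3: res = 126+15 = 141
p=5,n=4: res = 141+20 = 161
p=5,n=5: res = 161+25 = 186
p=5,n=6: res = 186+30 = 216
p=6,n=3: res = 216+18 = 234
p=6,n=4: res = 234+24 = 258
p=6,n=5: res = 258+30 = 288
p=6,n=6: res = 288+36 = 324

324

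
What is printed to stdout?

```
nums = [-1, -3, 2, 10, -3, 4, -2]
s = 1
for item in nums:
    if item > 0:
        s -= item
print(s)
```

item=-1: not >0
item=-3: not >0
item=2: >0, s = 1-2 = -1
item=10: >0, s = (-1)-10 = -11
item=-3: not >0
item=4: >0, s = (-11)-4 = -15
item=-2: not >0

-15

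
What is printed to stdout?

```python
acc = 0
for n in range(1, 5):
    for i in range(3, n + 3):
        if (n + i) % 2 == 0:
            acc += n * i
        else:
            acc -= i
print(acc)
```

n=1,i=3: even sum, acc = 0+3 = 3
n=2,i=3: odd sum, acc = 3-3 = 0
n=2,i=4: even sum, acc = 0+8 = 8
n=3,i=3: even sum, acc = 8+9 = 17
n=3,i=4: odd sum, acc = 17-4 = 13
n=3,i=5: even sum, acc = 13+15 = 28
n=4,i=3: odd sum, acc = 28-3 = 25
n=4,i=4: even sum, acc = 25+16 = 41
n=4,i=5: odd sum, acc = 41-5 = 36
n=4,i=6: even sum, acc = 36+24 = 60

60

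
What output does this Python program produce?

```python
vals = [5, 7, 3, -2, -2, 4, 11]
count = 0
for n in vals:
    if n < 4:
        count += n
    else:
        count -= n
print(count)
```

-28

n=5: not <4, count = 0-5 = -5
n=7: not <4, count = (-5)-7 = -12
n=3: <4, count = (-12)+3 = -9
n=-2: <4, count = (-9)+(-2) = -11
n=-2: <4, count = (-11)+(-2) = -13
n=4: not <4, count = (-13)-4 = -17
n=11: not <4, count = (-17)-11 = -28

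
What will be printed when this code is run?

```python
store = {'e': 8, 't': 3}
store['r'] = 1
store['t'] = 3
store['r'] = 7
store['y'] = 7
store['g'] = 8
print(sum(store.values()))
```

33

store['r'] = 1 → {'e': 8, 't': 3, 'r': 1}
store['t'] = 3 → {'e': 8, 't': 3, 'r': 1}
store['r'] = 7 → {'e': 8, 't': 3, 'r': 7}
store['y'] = 7 → {'e': 8, 't': 3, 'r': 7, 'y': 7}
store['g'] = 8 → {'e': 8, 't': 3, 'r': 7, 'y': 7, 'g': 8}
sum of values = 33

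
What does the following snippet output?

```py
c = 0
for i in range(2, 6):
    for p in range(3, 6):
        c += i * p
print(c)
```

i=2,p=3: c = 0+6 = 6
i=2,p=4: c = 6+8 = 14
i=2,p=5: c = 14+10 = 24
i=3,p=3: c = 24+9 = 33
i=3,p=4: c = 33+12 = 45
i=3,p=5: c = 45+15 = 60
i=4,p=3: c = 60+12 = 72
i=4,p=4: c = 72+16 = 88
i=4,p=5: c = 88+20 = 108
i=5,p=3: c = 108+15 = 123
i=5,p=4: c = 123+20 = 143
i=5,p=5: c = 143+25 = 168

168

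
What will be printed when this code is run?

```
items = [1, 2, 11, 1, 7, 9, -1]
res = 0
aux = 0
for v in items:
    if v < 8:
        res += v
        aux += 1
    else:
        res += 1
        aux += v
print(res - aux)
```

v=1: <8, res = 0+1 = 1; aux=1
v=2: <8, res = 1+2 = 3; aux=2
v=11: not <8, res = 3+1 = 4; aux=13
v=1: <8, res = 4+1 = 5; aux=14
v=7: <8, res = 5+7 = 12; aux=15
v=9: not <8, res = 12+1 = 13; aux=24
v=-1: <8, res = 13+(-1) = 12; aux=25
res-aux = 12-25 = -13

-13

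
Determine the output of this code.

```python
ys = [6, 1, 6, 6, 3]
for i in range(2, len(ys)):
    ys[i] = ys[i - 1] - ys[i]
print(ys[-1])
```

i=2: ys[2] = 1-6 = -5 → [6, 1, -5, 6, 3]
i=3: ys[3] = (-5)-6 = -11 → [6, 1, -5, -11, 3]
i=4: ys[4] = (-11)-3 = -14 → [6, 1, -5, -11, -14]

-14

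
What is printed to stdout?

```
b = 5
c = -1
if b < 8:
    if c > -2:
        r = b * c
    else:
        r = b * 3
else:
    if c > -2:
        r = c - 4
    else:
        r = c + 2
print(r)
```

b=5, c=-1
b < 8 is True; c > -2 is True
→ r = b * c = -5

-5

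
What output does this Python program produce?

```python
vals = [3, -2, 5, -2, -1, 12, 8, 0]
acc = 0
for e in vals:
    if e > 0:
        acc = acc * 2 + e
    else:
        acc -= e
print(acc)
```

e=3: >0, acc = 0*2+3 = 3
e=-2: not >0, acc = 3-(-2) = 5
e=5: >0, acc = 5*2+5 = 15
e=-2: not >0, acc = 15-(-2) = 17
e=-1: not >0, acc = 17-(-1) = 18
e=12: >0, acc = 18*2+12 = 48
e=8: >0, acc = 48*2+8 = 104
e=0: not >0, acc = 104-0 = 104

104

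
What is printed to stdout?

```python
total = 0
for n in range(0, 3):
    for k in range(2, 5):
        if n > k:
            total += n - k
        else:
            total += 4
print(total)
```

n=0,k=2: not 0>2, total = 0+4 = 4
n=0,k=3: not 0>3, total = 4+4 = 8
n=0,k=4: not 0>4, total = 8+4 = 12
n=1,k=2: not 1>2, total = 12+4 = 16
n=1,k=3: not 1>3, total = 16+4 = 20
n=1,k=4: not 1>4, total = 20+4 = 24
n=2,k=2: not 2>2, total = 24+4 = 28
n=2,k=3: not 2>3, total = 28+4 = 32
n=2,k=4: not 2>4, total = 32+4 = 36

36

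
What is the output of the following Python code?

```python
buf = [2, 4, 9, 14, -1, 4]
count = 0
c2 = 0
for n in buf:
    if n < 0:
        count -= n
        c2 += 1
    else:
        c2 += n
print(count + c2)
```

35

n=2: not <0; c2=2
n=4: not <0; c2=6
n=9: not <0; c2=15
n=14: not <0; c2=29
n=-1: <0, count = 0-(-1) = 1; c2=30
n=4: not <0; c2=34
count+c2 = 1+34 = 35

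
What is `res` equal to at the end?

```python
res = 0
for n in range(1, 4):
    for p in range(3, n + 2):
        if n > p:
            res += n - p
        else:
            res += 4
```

12

n=2,p=3: not 2>3, res = 0+4 = 4
n=3,p=3: not 3>3, res = 4+4 = 8
n=3,p=4: not 3>4, res = 8+4 = 12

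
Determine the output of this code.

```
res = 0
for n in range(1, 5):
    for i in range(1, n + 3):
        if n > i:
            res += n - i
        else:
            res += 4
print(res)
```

58

n=1,i=1: not 1>1, res = 0+4 = 4
n=1,i=2: not 1>2, res = 4+4 = 8
n=1,i=3: not 1>3, res = 8+4 = 12
n=2,i=1: 2>1, res = 12+1 = 13
n=2,i=2: not 2>2, res = 13+4 = 17
n=2,i=3: not 2>3, res = 17+4 = 21
n=2,i=4: not 2>4, res = 21+4 = 25
n=3,i=1: 3>1, res = 25+2 = 27
n=3,i=2: 3>2, res = 27+1 = 28
n=3,i=3: not 3>3, res = 28+4 = 32
n=3,i=4: not 3>4, res = 32+4 = 36
n=3,i=5: not 3>5, res = 36+4 = 40
n=4,i=1: 4>1, res = 40+3 = 43
n=4,i=2: 4>2, res = 43+2 = 45
n=4,i=3: 4>3, res = 45+1 = 46
n=4,i=4: not 4>4, res = 46+4 = 50
n=4,i=5: not 4>5, res = 50+4 = 54
n=4,i=6: not 4>6, res = 54+4 = 58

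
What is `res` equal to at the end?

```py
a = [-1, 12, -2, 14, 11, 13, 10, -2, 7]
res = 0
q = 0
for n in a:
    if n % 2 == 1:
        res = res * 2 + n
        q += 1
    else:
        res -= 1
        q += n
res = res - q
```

5

n=-1: odd, res = 0*2+(-1) = -1; q=1
n=12: not odd, res = (-1)-1 = -2; q=13
n=-2: not odd, res = (-2)-1 = -3; q=11
n=14: not odd, res = (-3)-1 = -4; q=25
n=11: odd, res = (-4)*2+11 = 3; q=26
n=13: odd, res = 3*2+13 = 19; q=27
n=10: not odd, res = 19-1 = 18; q=37
n=-2: not odd, res = 18-1 = 17; q=35
n=7: odd, res = 17*2+7 = 41; q=36
res-q = 41-36 = 5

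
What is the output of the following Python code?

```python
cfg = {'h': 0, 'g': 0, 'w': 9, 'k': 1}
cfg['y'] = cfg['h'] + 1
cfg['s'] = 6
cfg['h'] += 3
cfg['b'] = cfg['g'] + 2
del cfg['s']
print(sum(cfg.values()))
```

16

cfg['y'] = cfg['h']+1 = 1 → {'h': 0, 'g': 0, 'w': 9, 'k': 1, 'y': 1}
cfg['s'] = 6 → {'h': 0, 'g': 0, 'w': 9, 'k': 1, 'y': 1, 's': 6}
cfg['h'] = 0+3 = 3 → {'h': 3, 'g': 0, 'w': 9, 'k': 1, 'y': 1, 's': 6}
cfg['b'] = cfg['g']+2 = 2 → {'h': 3, 'g': 0, 'w': 9, 'k': 1, 'y': 1, 's': 6, 'b': 2}
del 's' → {'h': 3, 'g': 0, 'w': 9, 'k': 1, 'y': 1, 'b': 2}
sum of values = 16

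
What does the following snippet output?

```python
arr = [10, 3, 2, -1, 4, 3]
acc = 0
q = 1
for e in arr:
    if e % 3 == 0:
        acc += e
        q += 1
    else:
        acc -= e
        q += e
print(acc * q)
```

-162

e=10: not %3==0, acc = 0-10 = -10; q=11
e=3: %3==0, acc = (-10)+3 = -7; q=12
e=2: not %3==0, acc = (-7)-2 = -9; q=14
e=-1: not %3==0, acc = (-9)-(-1) = -8; q=13
e=4: not %3==0, acc = (-8)-4 = -12; q=17
e=3: %3==0, acc = (-12)+3 = -9; q=18
acc*q = (-9)*18 = -162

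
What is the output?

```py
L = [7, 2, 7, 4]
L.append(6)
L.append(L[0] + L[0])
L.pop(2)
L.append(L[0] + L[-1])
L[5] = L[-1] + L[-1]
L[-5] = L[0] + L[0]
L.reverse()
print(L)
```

[42, 14, 6, 4, 14, 7]

append 6 → [7, 2, 7, 4, 6]
append L[0]+L[0] = 7+7 = 14 → [7, 2, 7, 4, 6, 14]
pop(2) removes 7 → [7, 2, 4, 6, 14]
append L[0]+L[-1] = 7+14 = 21 → [7, 2, 4, 6, 14, 21]
L[5] = L[-1]+L[-1] = 21+21 = 42 → [7, 2, 4, 6, 14, 42]
L[-5] = L[0]+L[0] = 7+7 = 14 → [7, 14, 4, 6, 14, 42]
reverse → [42, 14, 6, 4, 14, 7]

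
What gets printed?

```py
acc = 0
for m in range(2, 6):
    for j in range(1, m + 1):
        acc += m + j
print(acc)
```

m=2,j=1: acc = 0+3 = 3
m=2,j=2: acc = 3+4 = 7
m=3,j=1: acc = 7+4 = 11
m=3,j=2: acc = 11+5 = 16
m=3,j=3: acc = 16+6 = 22
m=4,j=1: acc = 22+5 = 27
m=4,j=2: acc = 27+6 = 33
m=4,j=3: acc = 33+7 = 40
m=4,j=4: acc = 40+8 = 48
m=5,j=1: acc = 48+6 = 54
m=5,j=2: acc = 54+7 = 61
m=5,j=3: acc = 61+8 = 69
m=5,j=4: acc = 69+9 = 78
m=5,j=5: acc = 78+10 = 88

88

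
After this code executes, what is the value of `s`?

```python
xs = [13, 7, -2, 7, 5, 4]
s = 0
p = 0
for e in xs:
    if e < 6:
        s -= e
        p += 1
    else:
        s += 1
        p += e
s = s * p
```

e=13: not <6, s = 0+1 = 1; p=13
e=7: not <6, s = 1+1 = 2; p=20
e=-2: <6, s = 2-(-2) = 4; p=21
e=7: not <6, s = 4+1 = 5; p=28
e=5: <6, s = 5-5 = 0; p=29
e=4: <6, s = 0-4 = -4; p=30
s*p = (-4)*30 = -120

-120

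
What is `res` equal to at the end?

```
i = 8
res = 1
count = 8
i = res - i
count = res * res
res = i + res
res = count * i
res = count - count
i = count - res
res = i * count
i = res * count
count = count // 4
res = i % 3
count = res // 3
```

i = 1-8 = -7
count = 1*1 = 1
res = (-7)+1 = -6
res = 1*(-7) = -7
res = 1-1 = 0
i = 1-0 = 1
res = 1*1 = 1
i = 1*1 = 1
count = 1//4 = 0
res = 1%3 = 1
count = 1//3 = 0

1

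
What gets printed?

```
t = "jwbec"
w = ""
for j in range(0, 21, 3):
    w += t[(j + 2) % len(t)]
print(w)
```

bjewcbj

j=0: add t[2]='b' → 'b'
j=3: add t[0]='j' → 'bj'
j=6: add t[3]='e' → 'bje'
j=9: add t[1]='w' → 'bjew'
j=12: add t[4]='c' → 'bjewc'
j=15: add t[2]='b' → 'bjewcb'
j=18: add t[0]='j' → 'bjewcbj'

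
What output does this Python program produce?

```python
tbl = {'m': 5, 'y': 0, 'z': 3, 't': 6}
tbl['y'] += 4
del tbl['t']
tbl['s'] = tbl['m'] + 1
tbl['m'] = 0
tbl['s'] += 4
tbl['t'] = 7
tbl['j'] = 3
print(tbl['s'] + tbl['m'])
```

tbl['y'] = 0+4 = 4 → {'m': 5, 'y': 4, 'z': 3, 't': 6}
del 't' → {'m': 5, 'y': 4, 'z': 3}
tbl['s'] = tbl['m']+1 = 6 → {'m': 5, 'y': 4, 'z': 3, 's': 6}
tbl['m'] = 0 → {'m': 0, 'y': 4, 'z': 3, 's': 6}
tbl['s'] = 6+4 = 10 → {'m': 0, 'y': 4, 'z': 3, 's': 10}
tbl['t'] = 7 → {'m': 0, 'y': 4, 'z': 3, 's': 10, 't': 7}
tbl['j'] = 3 → {'m': 0, 'y': 4, 'z': 3, 's': 10, 't': 7, 'j': 3}
tbl['s']+tbl['m'] = 10+0 = 10

10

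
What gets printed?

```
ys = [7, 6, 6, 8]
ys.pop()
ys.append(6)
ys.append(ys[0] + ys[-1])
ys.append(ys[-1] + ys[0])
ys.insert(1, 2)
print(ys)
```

pop() removes 8 → [7, 6, 6]
append 6 → [7, 6, 6, 6]
append ys[0]+ys[-1] = 7+6 = 13 → [7, 6, 6, 6, 13]
append ys[-1]+ys[0] = 13+7 = 20 → [7, 6, 6, 6, 13, 20]
insert 2 at 1 → [7, 2, 6, 6, 6, 13, 20]

[7, 2, 6, 6, 6, 13, 20]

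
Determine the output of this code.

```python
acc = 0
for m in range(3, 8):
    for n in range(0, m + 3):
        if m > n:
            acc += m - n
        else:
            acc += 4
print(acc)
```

m=3,n=0: 3>0, acc = 0+3 = 3
m=3,n=1: 3>1, acc = 3+2 = 5
m=3,n=2: 3>2, acc = 5+1 = 6
m=3,n=3: not 3>3, acc = 6+4 = 10
m=3,n=4: not 3>4, acc = 10+4 = 14
m=3,n=5: not 3>5, acc = 14+4 = 18
m=4,n=0: 4>0, acc = 18+4 = 22
m=4,n=1: 4>1, acc = 22+3 = 25
m=4,n=2: 4>2, acc = 25+2 = 27
m=4,n=3: 4>3, acc = 27+1 = 28
m=4,n=4: not 4>4, acc = 28+4 = 32
m=4,n=5: not 4>5, acc = 32+4 = 36
m=4,n=6: not 4>6, acc = 36+4 = 40
m=5,n=0: 5>0, acc = 40+5 = 45
m=5,n=1: 5>1, acc = 45+4 = 49
m=5,n=2: 5>2, acc = 49+3 = 52
m=5,n=3: 5>3, acc = 52+2 = 54
m=5,n=4: 5>4, acc = 54+1 = 55
m=5,n=5: not 5>5, acc = 55+4 = 59
m=5,n=6: not 5>6, acc = 59+4 = 63
m=5,n=7: not 5>7, acc = 63+4 = 67
m=6,n=0: 6>0, acc = 67+6 = 73
m=6,n=1: 6>1, acc = 73+5 = 78
m=6,n=2: 6>2, acc = 78+4 = 82
m=6,n=3: 6>3, acc = 82+3 = 85
m=6,n=4: 6>4, acc = 85+2 = 87
m=6,n=5: 6>5, acc = 87+1 = 88
m=6,n=6: not 6>6, acc = 88+4 = 92
m=6,n=7: not 6>7, acc = 92+4 = 96
m=6,n=8: not 6>8, acc = 96+4 = 100
m=7,n=0: 7>0, acc = 100+7 = 107
m=7,n=1: 7>1, acc = 107+6 = 113
m=7,n=2: 7>2, acc = 113+5 = 118
m=7,n=3: 7>3, acc = 118+4 = 122
m=7,n=4: 7>4, acc = 122+3 = 125
m=7,n=5: 7>5, acc = 125+2 = 127
m=7,n=6: 7>6, acc = 127+1 = 128
m=7,n=7: not 7>7, acc = 128+4 = 132
m=7,n=8: not 7>8, acc = 132+4 = 136
m=7,n=9: not 7>9, acc = 136+4 = 140

140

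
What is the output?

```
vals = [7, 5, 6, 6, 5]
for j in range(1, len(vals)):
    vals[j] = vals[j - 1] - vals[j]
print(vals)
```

[7, 2, -4, -10, -15]

j=1: vals[1] = 7-5 = 2 → [7, 2, 6, 6, 5]
j=2: vals[2] = 2-6 = -4 → [7, 2, -4, 6, 5]
j=3: vals[3] = (-4)-6 = -10 → [7, 2, -4, -10, 5]
j=4: vals[4] = (-10)-5 = -15 → [7, 2, -4, -10, -15]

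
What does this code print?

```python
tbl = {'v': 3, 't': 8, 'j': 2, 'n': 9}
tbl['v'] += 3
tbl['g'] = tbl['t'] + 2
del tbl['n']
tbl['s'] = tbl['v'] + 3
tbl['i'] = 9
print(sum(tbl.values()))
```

tbl['v'] = 3+3 = 6 → {'v': 6, 't': 8, 'j': 2, 'n': 9}
tbl['g'] = tbl['t']+2 = 10 → {'v': 6, 't': 8, 'j': 2, 'n': 9, 'g': 10}
del 'n' → {'v': 6, 't': 8, 'j': 2, 'g': 10}
tbl['s'] = tbl['v']+3 = 9 → {'v': 6, 't': 8, 'j': 2, 'g': 10, 's': 9}
tbl['i'] = 9 → {'v': 6, 't': 8, 'j': 2, 'g': 10, 's': 9, 'i': 9}
sum of values = 44

44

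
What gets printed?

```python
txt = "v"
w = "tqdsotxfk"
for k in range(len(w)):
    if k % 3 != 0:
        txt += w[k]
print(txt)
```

k=0: skip
k=1: add 'q' → 'vq'
k=2: add 'd' → 'vqd'
k=3: skip
k=4: add 'o' → 'vqdo'
k=5: add 't' → 'vqdot'
k=6: skip
k=7: add 'f' → 'vqdotf'
k=8: add 'k' → 'vqdotfk'

vqdotfk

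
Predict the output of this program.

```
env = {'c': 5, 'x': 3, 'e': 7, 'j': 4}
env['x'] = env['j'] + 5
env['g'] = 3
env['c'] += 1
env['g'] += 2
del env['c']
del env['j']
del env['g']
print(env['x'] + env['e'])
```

env['x'] = env['j']+5 = 9 → {'c': 5, 'x': 9, 'e': 7, 'j': 4}
env['g'] = 3 → {'c': 5, 'x': 9, 'e': 7, 'j': 4, 'g': 3}
env['c'] = 5+1 = 6 → {'c': 6, 'x': 9, 'e': 7, 'j': 4, 'g': 3}
env['g'] = 3+2 = 5 → {'c': 6, 'x': 9, 'e': 7, 'j': 4, 'g': 5}
del 'c' → {'x': 9, 'e': 7, 'j': 4, 'g': 5}
del 'j' → {'x': 9, 'e': 7, 'g': 5}
del 'g' → {'x': 9, 'e': 7}
env['x']+env['e'] = 9+7 = 16

16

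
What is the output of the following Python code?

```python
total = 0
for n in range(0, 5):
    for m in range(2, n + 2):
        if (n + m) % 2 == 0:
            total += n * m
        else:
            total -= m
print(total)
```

18

n=1,m=2: odd sum, total = 0-2 = -2
n=2,m=2: even sum, total = (-2)+4 = 2
n=2,m=3: odd sum, total = 2-3 = -1
n=3,m=2: odd sum, total = (-1)-2 = -3
n=3,m=3: even sum, total = (-3)+9 = 6
n=3,m=4: odd sum, total = 6-4 = 2
n=4,m=2: even sum, total = 2+8 = 10
n=4,m=3: odd sum, total = 10-3 = 7
n=4,m=4: even sum, total = 7+16 = 23
n=4,m=5: odd sum, total = 23-5 = 18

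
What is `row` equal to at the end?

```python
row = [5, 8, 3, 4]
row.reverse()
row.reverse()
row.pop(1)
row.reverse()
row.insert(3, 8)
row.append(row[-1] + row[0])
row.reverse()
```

[12, 8, 5, 3, 4]

reverse → [4, 3, 8, 5]
reverse → [5, 8, 3, 4]
pop(1) removes 8 → [5, 3, 4]
reverse → [4, 3, 5]
insert 8 at 3 → [4, 3, 5, 8]
append row[-1]+row[0] = 8+4 = 12 → [4, 3, 5, 8, 12]
reverse → [12, 8, 5, 3, 4]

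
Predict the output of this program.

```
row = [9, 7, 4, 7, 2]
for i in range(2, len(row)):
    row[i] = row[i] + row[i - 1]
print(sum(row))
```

i=2: row[2] = 4+7 = 11 → [9, 7, 11, 7, 2]
i=3: row[3] = 7+11 = 18 → [9, 7, 11, 18, 2]
i=4: row[4] = 2+18 = 20 → [9, 7, 11, 18, 20]
sum = 65

65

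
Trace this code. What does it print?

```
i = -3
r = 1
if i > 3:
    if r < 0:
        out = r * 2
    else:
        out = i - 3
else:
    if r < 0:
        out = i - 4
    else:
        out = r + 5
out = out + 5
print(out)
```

i=-3, r=1
i > 3 is False; r < 0 is False
→ out = r + 5 = 6
out = 6+5 = 11

11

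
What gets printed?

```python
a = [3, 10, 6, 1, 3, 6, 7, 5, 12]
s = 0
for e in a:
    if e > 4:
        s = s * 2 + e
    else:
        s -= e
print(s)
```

258

e=3: not >4, s = 0-3 = -3
e=10: >4, s = (-3)*2+10 = 4
e=6: >4, s = 4*2+6 = 14
e=1: not >4, s = 14-1 = 13
e=3: not >4, s = 13-3 = 10
e=6: >4, s = 10*2+6 = 26
e=7: >4, s = 26*2+7 = 59
e=5: >4, s = 59*2+5 = 123
e=12: >4, s = 123*2+12 = 258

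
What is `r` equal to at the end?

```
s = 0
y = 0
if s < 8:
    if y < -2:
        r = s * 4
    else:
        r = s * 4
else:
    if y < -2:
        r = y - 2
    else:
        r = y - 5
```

0

s=0, y=0
s < 8 is True; y < -2 is False
→ r = s * 4 = 0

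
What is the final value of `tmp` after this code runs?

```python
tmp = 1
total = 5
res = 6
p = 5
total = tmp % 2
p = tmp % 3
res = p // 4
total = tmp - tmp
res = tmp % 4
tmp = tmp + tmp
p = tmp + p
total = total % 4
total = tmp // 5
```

2

total = 1%2 = 1
p = 1%3 = 1
res = 1//4 = 0
total = 1-1 = 0
res = 1%4 = 1
tmp = 1+1 = 2
p = 2+1 = 3
total = 0%4 = 0
total = 2//5 = 0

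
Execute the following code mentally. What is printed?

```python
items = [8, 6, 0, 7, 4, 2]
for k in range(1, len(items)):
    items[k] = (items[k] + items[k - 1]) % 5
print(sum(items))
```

k=1: items[1] = (6+8)%5 = 4 → [8, 4, 0, 7, 4, 2]
k=2: items[2] = (0+4)%5 = 4 → [8, 4, 4, 7, 4, 2]
k=3: items[3] = (7+4)%5 = 1 → [8, 4, 4, 1, 4, 2]
k=4: items[4] = (4+1)%5 = 0 → [8, 4, 4, 1, 0, 2]
k=5: items[5] = (2+0)%5 = 2 → [8, 4, 4, 1, 0, 2]
sum = 19

19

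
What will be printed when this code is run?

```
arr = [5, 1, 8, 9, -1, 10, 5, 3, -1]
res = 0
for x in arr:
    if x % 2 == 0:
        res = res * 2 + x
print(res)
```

26

x=5: not even
x=1: not even
x=8: even, res = 0*2+8 = 8
x=9: not even
x=-1: not even
x=10: even, res = 8*2+10 = 26
x=5: not even
x=3: not even
x=-1: not even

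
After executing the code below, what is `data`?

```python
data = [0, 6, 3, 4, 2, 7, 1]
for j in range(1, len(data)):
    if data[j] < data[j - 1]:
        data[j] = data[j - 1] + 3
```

j=1: 6>=0, unchanged → [0, 6, 3, 4, 2, 7, 1]
j=2: 3<6, data[2] = 6+3 = 9 → [0, 6, 9, 4, 2, 7, 1]
j=3: 4<9, data[3] = 9+3 = 12 → [0, 6, 9, 12, 2, 7, 1]
j=4: 2<12, data[4] = 12+3 = 15 → [0, 6, 9, 12, 15, 7, 1]
j=5: 7<15, data[5] = 15+3 = 18 → [0, 6, 9, 12, 15, 18, 1]
j=6: 1<18, data[6] = 18+3 = 21 → [0, 6, 9, 12, 15, 18, 21]

[0, 6, 9, 12, 15, 18, 21]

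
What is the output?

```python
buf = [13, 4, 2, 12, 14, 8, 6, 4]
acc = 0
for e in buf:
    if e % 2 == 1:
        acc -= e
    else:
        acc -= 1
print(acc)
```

-20

e=13: odd, acc = 0-13 = -13
e=4: not odd, acc = (-13)-1 = -14
e=2: not odd, acc = (-14)-1 = -15
e=12: not odd, acc = (-15)-1 = -16
e=14: not odd, acc = (-16)-1 = -17
e=8: not odd, acc = (-17)-1 = -18
e=6: not odd, acc = (-18)-1 = -19
e=4: not odd, acc = (-19)-1 = -20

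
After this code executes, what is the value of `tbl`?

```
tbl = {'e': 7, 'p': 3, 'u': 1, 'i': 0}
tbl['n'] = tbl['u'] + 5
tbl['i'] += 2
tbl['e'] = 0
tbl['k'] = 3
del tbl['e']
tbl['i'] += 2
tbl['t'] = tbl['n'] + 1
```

tbl['n'] = tbl['u']+5 = 6 → {'e': 7, 'p': 3, 'u': 1, 'i': 0, 'n': 6}
tbl['i'] = 0+2 = 2 → {'e': 7, 'p': 3, 'u': 1, 'i': 2, 'n': 6}
tbl['e'] = 0 → {'e': 0, 'p': 3, 'u': 1, 'i': 2, 'n': 6}
tbl['k'] = 3 → {'e': 0, 'p': 3, 'u': 1, 'i': 2, 'n': 6, 'k': 3}
del 'e' → {'p': 3, 'u': 1, 'i': 2, 'n': 6, 'k': 3}
tbl['i'] = 2+2 = 4 → {'p': 3, 'u': 1, 'i': 4, 'n': 6, 'k': 3}
tbl['t'] = tbl['n']+1 = 7 → {'p': 3, 'u': 1, 'i': 4, 'n': 6, 'k': 3, 't': 7}

{'p': 3, 'u': 1, 'i': 4, 'n': 6, 'k': 3, 't': 7}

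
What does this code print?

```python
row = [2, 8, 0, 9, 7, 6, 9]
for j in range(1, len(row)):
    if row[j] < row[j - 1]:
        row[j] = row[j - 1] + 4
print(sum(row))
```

j=1: 8>=2, unchanged → [2, 8, 0, 9, 7, 6, 9]
j=2: 0<8, row[2] = 8+4 = 12 → [2, 8, 12, 9, 7, 6, 9]
j=3: 9<12, row[3] = 12+4 = 16 → [2, 8, 12, 16, 7, 6, 9]
j=4: 7<16, row[4] = 16+4 = 20 → [2, 8, 12, 16, 20, 6, 9]
j=5: 6<20, row[5] = 20+4 = 24 → [2, 8, 12, 16, 20, 24, 9]
j=6: 9<24, row[6] = 24+4 = 28 → [2, 8, 12, 16, 20, 24, 28]
sum = 110

110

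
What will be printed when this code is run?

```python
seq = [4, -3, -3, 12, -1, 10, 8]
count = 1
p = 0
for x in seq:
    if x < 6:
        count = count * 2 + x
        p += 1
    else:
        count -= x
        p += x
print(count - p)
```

-47

x=4: <6, count = 1*2+4 = 6; p=1
x=-3: <6, count = 6*2+(-3) = 9; p=2
x=-3: <6, count = 9*2+(-3) = 15; p=3
x=12: not <6, count = 15-12 = 3; p=15
x=-1: <6, count = 3*2+(-1) = 5; p=16
x=10: not <6, count = 5-10 = -5; p=26
x=8: not <6, count = (-5)-8 = -13; p=34
count-p = (-13)-34 = -47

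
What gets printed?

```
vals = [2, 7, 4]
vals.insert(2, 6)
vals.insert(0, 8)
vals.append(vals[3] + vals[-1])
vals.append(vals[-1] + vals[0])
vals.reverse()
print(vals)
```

insert 6 at 2 → [2, 7, 6, 4]
insert 8 at 0 → [8, 2, 7, 6, 4]
append vals[3]+vals[-1] = 6+4 = 10 → [8, 2, 7, 6, 4, 10]
append vals[-1]+vals[0] = 10+8 = 18 → [8, 2, 7, 6, 4, 10, 18]
reverse → [18, 10, 4, 6, 7, 2, 8]

[18, 10, 4, 6, 7, 2, 8]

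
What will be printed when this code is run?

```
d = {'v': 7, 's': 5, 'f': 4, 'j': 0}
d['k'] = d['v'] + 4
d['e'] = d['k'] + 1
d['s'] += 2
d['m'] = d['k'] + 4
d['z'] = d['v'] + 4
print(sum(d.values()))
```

d['k'] = d['v']+4 = 11 → {'v': 7, 's': 5, 'f': 4, 'j': 0, 'k': 11}
d['e'] = d['k']+1 = 12 → {'v': 7, 's': 5, 'f': 4, 'j': 0, 'k': 11, 'e': 12}
d['s'] = 5+2 = 7 → {'v': 7, 's': 7, 'f': 4, 'j': 0, 'k': 11, 'e': 12}
d['m'] = d['k']+4 = 15 → {'v': 7, 's': 7, 'f': 4, 'j': 0, 'k': 11, 'e': 12, 'm': 15}
d['z'] = d['v']+4 = 11 → {'v': 7, 's': 7, 'f': 4, 'j': 0, 'k': 11, 'e': 12, 'm': 15, 'z': 11}
sum of values = 67

67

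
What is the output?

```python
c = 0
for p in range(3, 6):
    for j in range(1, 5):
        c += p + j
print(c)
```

78

p=3,j=1: c = 0+4 = 4
p=3,j=2: c = 4+5 = 9
p=3,j=3: c = 9+6 = 15
p=3,j=4: c = 15+7 = 22
p=4,j=1: c = 22+5 = 27
p=4,j=2: c = 27+6 = 33
p=4,j=3: c = 33+7 = 40
p=4,j=4: c = 40+8 = 48
p=5,j=1: c = 48+6 = 54
p=5,j=2: c = 54+7 = 61
p=5,j=3: c = 61+8 = 69
p=5,j=4: c = 69+9 = 78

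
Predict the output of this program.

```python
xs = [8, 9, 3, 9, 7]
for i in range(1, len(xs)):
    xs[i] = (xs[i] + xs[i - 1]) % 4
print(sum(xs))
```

i=1: xs[1] = (9+8)%4 = 1 → [8, 1, 3, 9, 7]
i=2: xs[2] = (3+1)%4 = 0 → [8, 1, 0, 9, 7]
i=3: xs[3] = (9+0)%4 = 1 → [8, 1, 0, 1, 7]
i=4: xs[4] = (7+1)%4 = 0 → [8, 1, 0, 1, 0]
sum = 10

10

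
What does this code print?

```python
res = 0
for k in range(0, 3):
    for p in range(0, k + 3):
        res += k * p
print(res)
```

k=0,p=0: res = 0+0 = 0
k=0,p=1: res = 0+0 = 0
k=0,p=2: res = 0+0 = 0
k=1,p=0: res = 0+0 = 0
k=1,p=1: res = 0+1 = 1
k=1,p=2: res = 1+2 = 3
k=1,p=3: res = 3+3 = 6
k=2,p=0: res = 6+0 = 6
k=2,p=1: res = 6+2 = 8
k=2,p=2: res = 8+4 = 12
k=2,p=3: res = 12+6 = 18
k=2,p=4: res = 18+8 = 26

26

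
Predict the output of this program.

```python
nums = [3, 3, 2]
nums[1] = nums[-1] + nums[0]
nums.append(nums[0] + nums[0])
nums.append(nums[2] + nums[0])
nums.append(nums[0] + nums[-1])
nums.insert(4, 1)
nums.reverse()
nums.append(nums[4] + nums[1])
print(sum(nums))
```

nums[1] = nums[-1]+nums[0] = 2+3 = 5 → [3, 5, 2]
append nums[0]+nums[0] = 3+3 = 6 → [3, 5, 2, 6]
append nums[2]+nums[0] = 2+3 = 5 → [3, 5, 2, 6, 5]
append nums[0]+nums[-1] = 3+5 = 8 → [3, 5, 2, 6, 5, 8]
insert 1 at 4 → [3, 5, 2, 6, 1, 5, 8]
reverse → [8, 5, 1, 6, 2, 5, 3]
append nums[4]+nums[1] = 2+5 = 7 → [8, 5, 1, 6, 2, 5, 3, 7]
sum = 37

37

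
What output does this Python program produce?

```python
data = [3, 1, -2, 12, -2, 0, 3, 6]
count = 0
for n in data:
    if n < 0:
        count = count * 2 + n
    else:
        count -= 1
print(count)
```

-19

n=3: not <0, count = 0-1 = -1
n=1: not <0, count = (-1)-1 = -2
n=-2: <0, count = (-2)*2+(-2) = -6
n=12: not <0, count = (-6)-1 = -7
n=-2: <0, count = (-7)*2+(-2) = -16
n=0: not <0, count = (-16)-1 = -17
n=3: not <0, count = (-17)-1 = -18
n=6: not <0, count = (-18)-1 = -19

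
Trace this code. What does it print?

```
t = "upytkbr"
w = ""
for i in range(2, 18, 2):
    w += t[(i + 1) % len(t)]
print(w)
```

tbuykrpt

i=2: add t[3]='t' → 't'
i=4: add t[5]='b' → 'tb'
i=6: add t[0]='u' → 'tbu'
i=8: add t[2]='y' → 'tbuy'
i=10: add t[4]='k' → 'tbuyk'
i=12: add t[6]='r' → 'tbuykr'
i=14: add t[1]='p' → 'tbuykrp'
i=16: add t[3]='t' → 'tbuykrpt'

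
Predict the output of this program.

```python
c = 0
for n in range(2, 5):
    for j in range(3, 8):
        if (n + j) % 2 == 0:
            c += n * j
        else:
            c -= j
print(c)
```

65

n=2,j=3: odd sum, c = 0-3 = -3
n=2,j=4: even sum, c = (-3)+8 = 5
n=2,j=5: odd sum, c = 5-5 = 0
n=2,j=6: even sum, c = 0+12 = 12
n=2,j=7: odd sum, c = 12-7 = 5
n=3,j=3: even sum, c = 5+9 = 14
n=3,j=4: odd sum, c = 14-4 = 10
n=3,j=5: even sum, c = 10+15 = 25
n=3,j=6: odd sum, c = 25-6 = 19
n=3,j=7: even sum, c = 19+21 = 40
n=4,j=3: odd sum, c = 40-3 = 37
n=4,j=4: even sum, c = 37+16 = 53
n=4,j=5: odd sum, c = 53-5 = 48
n=4,j=6: even sum, c = 48+24 = 72
n=4,j=7: odd sum, c = 72-7 = 65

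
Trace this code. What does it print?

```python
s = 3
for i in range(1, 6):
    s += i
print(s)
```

i=1: s = 3+1 = 4
i=2: s = 4+2 = 6
i=3: s = 6+3 = 9
i=4: s = 9+4 = 13
i=5: s = 13+5 = 18

18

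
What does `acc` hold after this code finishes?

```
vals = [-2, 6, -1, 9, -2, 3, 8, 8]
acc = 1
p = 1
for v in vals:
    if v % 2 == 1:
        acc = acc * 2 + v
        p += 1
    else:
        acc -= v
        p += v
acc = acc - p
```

v=-2: not odd, acc = 1-(-2) = 3; p=-1
v=6: not odd, acc = 3-6 = -3; p=5
v=-1: odd, acc = (-3)*2+(-1) = -7; p=6
v=9: odd, acc = (-7)*2+9 = -5; p=7
v=-2: not odd, acc = (-5)-(-2) = -3; p=5
v=3: odd, acc = (-3)*2+3 = -3; p=6
v=8: not odd, acc = (-3)-8 = -11; p=14
v=8: not odd, acc = (-11)-8 = -19; p=22
acc-p = (-19)-22 = -41

-41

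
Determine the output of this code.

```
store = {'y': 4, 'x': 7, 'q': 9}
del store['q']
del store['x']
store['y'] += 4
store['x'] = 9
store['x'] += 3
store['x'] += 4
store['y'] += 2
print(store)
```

{'y': 10, 'x': 16}

del 'q' → {'y': 4, 'x': 7}
del 'x' → {'y': 4}
store['y'] = 4+4 = 8 → {'y': 8}
store['x'] = 9 → {'y': 8, 'x': 9}
store['x'] = 9+3 = 12 → {'y': 8, 'x': 12}
store['x'] = 12+4 = 16 → {'y': 8, 'x': 16}
store['y'] = 8+2 = 10 → {'y': 10, 'x': 16}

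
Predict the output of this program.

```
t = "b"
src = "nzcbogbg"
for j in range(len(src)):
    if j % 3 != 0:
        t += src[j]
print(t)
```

j=0: skip
j=1: add 'z' → 'bz'
j=2: add 'c' → 'bzc'
j=3: skip
j=4: add 'o' → 'bzco'
j=5: add 'g' → 'bzcog'
j=6: skip
j=7: add 'g' → 'bzcogg'

bzcogg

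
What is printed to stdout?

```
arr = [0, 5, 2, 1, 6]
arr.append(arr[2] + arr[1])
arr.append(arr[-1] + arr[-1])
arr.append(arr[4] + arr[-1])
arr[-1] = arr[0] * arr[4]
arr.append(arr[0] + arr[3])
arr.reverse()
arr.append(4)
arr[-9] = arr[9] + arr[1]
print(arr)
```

append arr[2]+arr[1] = 2+5 = 7 → [0, 5, 2, 1, 6, 7]
append arr[-1]+arr[-1] = 7+7 = 14 → [0, 5, 2, 1, 6, 7, 14]
append arr[4]+arr[-1] = 6+14 = 20 → [0, 5, 2, 1, 6, 7, 14, 20]
arr[-1] = arr[0]*arr[4] = 0*6 = 0 → [0, 5, 2, 1, 6, 7, 14, 0]
append arr[0]+arr[3] = 0+1 = 1 → [0, 5, 2, 1, 6, 7, 14, 0, 1]
reverse → [1, 0, 14, 7, 6, 1, 2, 5, 0]
append 4 → [1, 0, 14, 7, 6, 1, 2, 5, 0, 4]
arr[-9] = arr[9]+arr[1] = 4+0 = 4 → [1, 4, 14, 7, 6, 1, 2, 5, 0, 4]

[1, 4, 14, 7, 6, 1, 2, 5, 0, 4]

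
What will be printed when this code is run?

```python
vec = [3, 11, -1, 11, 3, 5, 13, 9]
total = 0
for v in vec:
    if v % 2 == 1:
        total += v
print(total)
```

54

v=3: odd, total = 0+3 = 3
v=11: odd, total = 3+11 = 14
v=-1: odd, total = 14+(-1) = 13
v=11: odd, total = 13+11 = 24
v=3: odd, total = 24+3 = 27
v=5: odd, total = 27+5 = 32
v=13: odd, total = 32+13 = 45
v=9: odd, total = 45+9 = 54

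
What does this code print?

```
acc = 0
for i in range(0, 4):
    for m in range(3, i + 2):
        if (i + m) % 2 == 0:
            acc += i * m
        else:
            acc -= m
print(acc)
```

2

i=2,m=3: odd sum, acc = 0-3 = -3
i=3,m=3: even sum, acc = (-3)+9 = 6
i=3,m=4: odd sum, acc = 6-4 = 2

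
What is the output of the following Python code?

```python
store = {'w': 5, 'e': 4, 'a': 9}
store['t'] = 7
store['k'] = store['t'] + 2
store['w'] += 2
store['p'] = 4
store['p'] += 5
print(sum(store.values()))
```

45

store['t'] = 7 → {'w': 5, 'e': 4, 'a': 9, 't': 7}
store['k'] = store['t']+2 = 9 → {'w': 5, 'e': 4, 'a': 9, 't': 7, 'k': 9}
store['w'] = 5+2 = 7 → {'w': 7, 'e': 4, 'a': 9, 't': 7, 'k': 9}
store['p'] = 4 → {'w': 7, 'e': 4, 'a': 9, 't': 7, 'k': 9, 'p': 4}
store['p'] = 4+5 = 9 → {'w': 7, 'e': 4, 'a': 9, 't': 7, 'k': 9, 'p': 9}
sum of values = 45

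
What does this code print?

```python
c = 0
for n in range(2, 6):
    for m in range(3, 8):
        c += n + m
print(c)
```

170

n=2,m=3: c = 0+5 = 5
n=2,m=4: c = 5+6 = 11
n=2,m=5: c = 11+7 = 18
n=2,m=6: c = 18+8 = 26
n=2,m=7: c = 26+9 = 35
n=3,m=3: c = 35+6 = 41
n=3,m=4: c = 41+7 = 48
n=3,m=5: c = 48+8 = 56
n=3,m=6: c = 56+9 = 65
n=3,m=7: c = 65+10 = 75
n=4,m=3: c = 75+7 = 82
n=4,m=4: c = 82+8 = 90
n=4,m=5: c = 90+9 = 99
n=4,m=6: c = 99+10 = 109
n=4,m=7: c = 109+11 = 120
n=5,m=3: c = 120+8 = 128
n=5,m=4: c = 128+9 = 137
n=5,m=5: c = 137+10 = 147
n=5,m=6: c = 147+11 = 158
n=5,m=7: c = 158+12 = 170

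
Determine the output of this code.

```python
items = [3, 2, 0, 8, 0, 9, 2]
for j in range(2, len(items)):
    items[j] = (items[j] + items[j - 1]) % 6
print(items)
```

[3, 2, 2, 4, 4, 1, 3]

j=2: items[2] = (0+2)%6 = 2 → [3, 2, 2, 8, 0, 9, 2]
j=3: items[3] = (8+2)%6 = 4 → [3, 2, 2, 4, 0, 9, 2]
j=4: items[4] = (0+4)%6 = 4 → [3, 2, 2, 4, 4, 9, 2]
j=5: items[5] = (9+4)%6 = 1 → [3, 2, 2, 4, 4, 1, 2]
j=6: items[6] = (2+1)%6 = 3 → [3, 2, 2, 4, 4, 1, 3]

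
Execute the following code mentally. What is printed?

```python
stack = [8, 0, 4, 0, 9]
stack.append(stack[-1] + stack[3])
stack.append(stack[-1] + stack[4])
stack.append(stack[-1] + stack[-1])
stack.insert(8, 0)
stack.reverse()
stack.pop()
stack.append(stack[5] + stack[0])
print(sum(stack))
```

76

append stack[-1]+stack[3] = 9+0 = 9 → [8, 0, 4, 0, 9, 9]
append stack[-1]+stack[4] = 9+9 = 18 → [8, 0, 4, 0, 9, 9, 18]
append stack[-1]+stack[-1] = 18+18 = 36 → [8, 0, 4, 0, 9, 9, 18, 36]
insert 0 at 8 → [8, 0, 4, 0, 9, 9, 18, 36, 0]
reverse → [0, 36, 18, 9, 9, 0, 4, 0, 8]
pop() removes 8 → [0, 36, 18, 9, 9, 0, 4, 0]
append stack[5]+stack[0] = 0+0 = 0 → [0, 36, 18, 9, 9, 0, 4, 0, 0]
sum = 76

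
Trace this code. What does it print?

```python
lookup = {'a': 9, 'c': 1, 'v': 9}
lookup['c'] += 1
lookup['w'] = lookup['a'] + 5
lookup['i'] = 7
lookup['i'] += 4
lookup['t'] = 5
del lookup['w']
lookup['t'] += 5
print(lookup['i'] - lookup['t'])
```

lookup['c'] = 1+1 = 2 → {'a': 9, 'c': 2, 'v': 9}
lookup['w'] = lookup['a']+5 = 14 → {'a': 9, 'c': 2, 'v': 9, 'w': 14}
lookup['i'] = 7 → {'a': 9, 'c': 2, 'v': 9, 'w': 14, 'i': 7}
lookup['i'] = 7+4 = 11 → {'a': 9, 'c': 2, 'v': 9, 'w': 14, 'i': 11}
lookup['t'] = 5 → {'a': 9, 'c': 2, 'v': 9, 'w': 14, 'i': 11, 't': 5}
del 'w' → {'a': 9, 'c': 2, 'v': 9, 'i': 11, 't': 5}
lookup['t'] = 5+5 = 10 → {'a': 9, 'c': 2, 'v': 9, 'i': 11, 't': 10}
lookup['i']-lookup['t'] = 11-10 = 1

1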